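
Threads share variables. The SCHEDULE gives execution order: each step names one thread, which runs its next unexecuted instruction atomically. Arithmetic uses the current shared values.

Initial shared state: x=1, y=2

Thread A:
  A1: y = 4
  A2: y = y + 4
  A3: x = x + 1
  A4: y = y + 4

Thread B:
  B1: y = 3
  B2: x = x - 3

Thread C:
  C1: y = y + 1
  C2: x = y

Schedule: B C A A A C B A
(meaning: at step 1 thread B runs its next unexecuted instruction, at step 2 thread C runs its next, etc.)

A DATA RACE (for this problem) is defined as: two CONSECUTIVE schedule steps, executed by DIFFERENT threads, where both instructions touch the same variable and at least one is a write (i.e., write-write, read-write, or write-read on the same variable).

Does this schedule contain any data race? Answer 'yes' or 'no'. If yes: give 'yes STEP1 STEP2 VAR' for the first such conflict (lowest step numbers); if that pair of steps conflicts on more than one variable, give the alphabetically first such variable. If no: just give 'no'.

Steps 1,2: B(y = 3) vs C(y = y + 1). RACE on y (W-W).
Steps 2,3: C(y = y + 1) vs A(y = 4). RACE on y (W-W).
Steps 3,4: same thread (A). No race.
Steps 4,5: same thread (A). No race.
Steps 5,6: A(x = x + 1) vs C(x = y). RACE on x (W-W).
Steps 6,7: C(x = y) vs B(x = x - 3). RACE on x (W-W).
Steps 7,8: B(r=x,w=x) vs A(r=y,w=y). No conflict.
First conflict at steps 1,2.

Answer: yes 1 2 y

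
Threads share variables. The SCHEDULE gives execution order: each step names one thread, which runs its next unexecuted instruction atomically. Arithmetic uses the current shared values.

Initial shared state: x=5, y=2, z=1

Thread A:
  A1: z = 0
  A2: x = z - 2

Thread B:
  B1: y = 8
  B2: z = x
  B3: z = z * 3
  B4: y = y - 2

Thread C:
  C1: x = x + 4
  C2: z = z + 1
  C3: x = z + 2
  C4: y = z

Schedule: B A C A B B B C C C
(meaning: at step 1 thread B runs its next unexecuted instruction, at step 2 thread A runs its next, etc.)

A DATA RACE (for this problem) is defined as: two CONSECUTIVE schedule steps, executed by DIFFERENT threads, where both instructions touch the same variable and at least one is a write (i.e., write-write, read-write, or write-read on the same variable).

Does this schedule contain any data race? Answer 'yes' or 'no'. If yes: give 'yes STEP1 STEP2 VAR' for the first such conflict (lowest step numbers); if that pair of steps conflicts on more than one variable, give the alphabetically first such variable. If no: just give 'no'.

Steps 1,2: B(r=-,w=y) vs A(r=-,w=z). No conflict.
Steps 2,3: A(r=-,w=z) vs C(r=x,w=x). No conflict.
Steps 3,4: C(x = x + 4) vs A(x = z - 2). RACE on x (W-W).
Steps 4,5: A(x = z - 2) vs B(z = x). RACE on x (W-R), z (R-W). Multiple vars; alphabetically first is x.
Steps 5,6: same thread (B). No race.
Steps 6,7: same thread (B). No race.
Steps 7,8: B(r=y,w=y) vs C(r=z,w=z). No conflict.
Steps 8,9: same thread (C). No race.
Steps 9,10: same thread (C). No race.
First conflict at steps 3,4.

Answer: yes 3 4 x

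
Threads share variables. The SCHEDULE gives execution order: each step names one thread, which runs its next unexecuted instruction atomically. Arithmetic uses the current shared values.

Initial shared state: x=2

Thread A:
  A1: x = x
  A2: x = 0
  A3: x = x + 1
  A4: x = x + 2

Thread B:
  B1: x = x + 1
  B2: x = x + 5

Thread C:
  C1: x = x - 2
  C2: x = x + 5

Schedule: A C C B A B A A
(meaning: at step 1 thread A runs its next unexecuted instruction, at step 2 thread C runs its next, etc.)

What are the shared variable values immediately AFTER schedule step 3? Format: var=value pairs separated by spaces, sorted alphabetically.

Step 1: thread A executes A1 (x = x). Shared: x=2. PCs: A@1 B@0 C@0
Step 2: thread C executes C1 (x = x - 2). Shared: x=0. PCs: A@1 B@0 C@1
Step 3: thread C executes C2 (x = x + 5). Shared: x=5. PCs: A@1 B@0 C@2

Answer: x=5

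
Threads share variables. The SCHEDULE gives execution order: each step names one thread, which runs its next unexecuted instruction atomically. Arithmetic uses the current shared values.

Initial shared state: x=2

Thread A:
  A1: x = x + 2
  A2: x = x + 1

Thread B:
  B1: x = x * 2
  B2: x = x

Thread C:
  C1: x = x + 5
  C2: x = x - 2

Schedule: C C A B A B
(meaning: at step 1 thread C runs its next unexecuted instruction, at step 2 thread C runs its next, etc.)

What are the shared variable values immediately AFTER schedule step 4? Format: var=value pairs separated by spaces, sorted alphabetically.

Step 1: thread C executes C1 (x = x + 5). Shared: x=7. PCs: A@0 B@0 C@1
Step 2: thread C executes C2 (x = x - 2). Shared: x=5. PCs: A@0 B@0 C@2
Step 3: thread A executes A1 (x = x + 2). Shared: x=7. PCs: A@1 B@0 C@2
Step 4: thread B executes B1 (x = x * 2). Shared: x=14. PCs: A@1 B@1 C@2

Answer: x=14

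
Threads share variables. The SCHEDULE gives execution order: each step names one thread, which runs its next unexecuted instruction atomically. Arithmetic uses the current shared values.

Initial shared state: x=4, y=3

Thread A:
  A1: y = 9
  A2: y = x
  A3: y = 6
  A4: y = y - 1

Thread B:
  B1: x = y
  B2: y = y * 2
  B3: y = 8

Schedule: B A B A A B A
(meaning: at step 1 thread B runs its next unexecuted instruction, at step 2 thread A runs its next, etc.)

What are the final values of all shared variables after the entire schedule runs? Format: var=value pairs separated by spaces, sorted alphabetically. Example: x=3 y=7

Answer: x=3 y=7

Derivation:
Step 1: thread B executes B1 (x = y). Shared: x=3 y=3. PCs: A@0 B@1
Step 2: thread A executes A1 (y = 9). Shared: x=3 y=9. PCs: A@1 B@1
Step 3: thread B executes B2 (y = y * 2). Shared: x=3 y=18. PCs: A@1 B@2
Step 4: thread A executes A2 (y = x). Shared: x=3 y=3. PCs: A@2 B@2
Step 5: thread A executes A3 (y = 6). Shared: x=3 y=6. PCs: A@3 B@2
Step 6: thread B executes B3 (y = 8). Shared: x=3 y=8. PCs: A@3 B@3
Step 7: thread A executes A4 (y = y - 1). Shared: x=3 y=7. PCs: A@4 B@3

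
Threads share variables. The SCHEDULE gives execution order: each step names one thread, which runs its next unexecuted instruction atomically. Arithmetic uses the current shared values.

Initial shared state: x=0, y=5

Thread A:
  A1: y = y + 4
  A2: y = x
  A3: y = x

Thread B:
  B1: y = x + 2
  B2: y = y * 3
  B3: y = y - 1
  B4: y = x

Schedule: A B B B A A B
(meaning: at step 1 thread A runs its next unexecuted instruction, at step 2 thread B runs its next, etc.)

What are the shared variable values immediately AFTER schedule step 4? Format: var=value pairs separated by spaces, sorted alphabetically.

Answer: x=0 y=5

Derivation:
Step 1: thread A executes A1 (y = y + 4). Shared: x=0 y=9. PCs: A@1 B@0
Step 2: thread B executes B1 (y = x + 2). Shared: x=0 y=2. PCs: A@1 B@1
Step 3: thread B executes B2 (y = y * 3). Shared: x=0 y=6. PCs: A@1 B@2
Step 4: thread B executes B3 (y = y - 1). Shared: x=0 y=5. PCs: A@1 B@3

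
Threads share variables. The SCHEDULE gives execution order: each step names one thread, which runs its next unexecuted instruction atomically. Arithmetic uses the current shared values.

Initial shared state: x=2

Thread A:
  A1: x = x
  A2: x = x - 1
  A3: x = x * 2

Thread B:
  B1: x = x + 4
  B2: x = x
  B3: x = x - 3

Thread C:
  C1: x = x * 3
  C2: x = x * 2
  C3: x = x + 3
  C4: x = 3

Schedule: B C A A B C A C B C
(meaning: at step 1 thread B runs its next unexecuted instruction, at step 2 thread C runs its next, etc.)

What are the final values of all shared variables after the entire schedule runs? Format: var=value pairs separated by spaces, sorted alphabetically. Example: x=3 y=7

Step 1: thread B executes B1 (x = x + 4). Shared: x=6. PCs: A@0 B@1 C@0
Step 2: thread C executes C1 (x = x * 3). Shared: x=18. PCs: A@0 B@1 C@1
Step 3: thread A executes A1 (x = x). Shared: x=18. PCs: A@1 B@1 C@1
Step 4: thread A executes A2 (x = x - 1). Shared: x=17. PCs: A@2 B@1 C@1
Step 5: thread B executes B2 (x = x). Shared: x=17. PCs: A@2 B@2 C@1
Step 6: thread C executes C2 (x = x * 2). Shared: x=34. PCs: A@2 B@2 C@2
Step 7: thread A executes A3 (x = x * 2). Shared: x=68. PCs: A@3 B@2 C@2
Step 8: thread C executes C3 (x = x + 3). Shared: x=71. PCs: A@3 B@2 C@3
Step 9: thread B executes B3 (x = x - 3). Shared: x=68. PCs: A@3 B@3 C@3
Step 10: thread C executes C4 (x = 3). Shared: x=3. PCs: A@3 B@3 C@4

Answer: x=3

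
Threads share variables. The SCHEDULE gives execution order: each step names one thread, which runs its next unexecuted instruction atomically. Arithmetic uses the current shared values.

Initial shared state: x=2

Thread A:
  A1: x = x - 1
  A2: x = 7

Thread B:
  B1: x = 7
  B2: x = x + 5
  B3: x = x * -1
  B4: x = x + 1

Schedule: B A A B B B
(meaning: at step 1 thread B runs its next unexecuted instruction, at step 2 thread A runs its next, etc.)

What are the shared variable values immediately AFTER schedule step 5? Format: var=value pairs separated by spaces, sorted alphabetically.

Answer: x=-12

Derivation:
Step 1: thread B executes B1 (x = 7). Shared: x=7. PCs: A@0 B@1
Step 2: thread A executes A1 (x = x - 1). Shared: x=6. PCs: A@1 B@1
Step 3: thread A executes A2 (x = 7). Shared: x=7. PCs: A@2 B@1
Step 4: thread B executes B2 (x = x + 5). Shared: x=12. PCs: A@2 B@2
Step 5: thread B executes B3 (x = x * -1). Shared: x=-12. PCs: A@2 B@3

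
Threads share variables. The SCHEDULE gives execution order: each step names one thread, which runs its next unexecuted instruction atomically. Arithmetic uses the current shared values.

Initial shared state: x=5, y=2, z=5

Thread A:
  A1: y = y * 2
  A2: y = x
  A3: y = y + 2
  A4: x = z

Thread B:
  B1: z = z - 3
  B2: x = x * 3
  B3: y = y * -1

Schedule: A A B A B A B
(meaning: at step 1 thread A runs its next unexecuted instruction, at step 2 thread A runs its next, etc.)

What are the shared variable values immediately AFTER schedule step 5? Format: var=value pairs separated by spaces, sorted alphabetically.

Answer: x=15 y=7 z=2

Derivation:
Step 1: thread A executes A1 (y = y * 2). Shared: x=5 y=4 z=5. PCs: A@1 B@0
Step 2: thread A executes A2 (y = x). Shared: x=5 y=5 z=5. PCs: A@2 B@0
Step 3: thread B executes B1 (z = z - 3). Shared: x=5 y=5 z=2. PCs: A@2 B@1
Step 4: thread A executes A3 (y = y + 2). Shared: x=5 y=7 z=2. PCs: A@3 B@1
Step 5: thread B executes B2 (x = x * 3). Shared: x=15 y=7 z=2. PCs: A@3 B@2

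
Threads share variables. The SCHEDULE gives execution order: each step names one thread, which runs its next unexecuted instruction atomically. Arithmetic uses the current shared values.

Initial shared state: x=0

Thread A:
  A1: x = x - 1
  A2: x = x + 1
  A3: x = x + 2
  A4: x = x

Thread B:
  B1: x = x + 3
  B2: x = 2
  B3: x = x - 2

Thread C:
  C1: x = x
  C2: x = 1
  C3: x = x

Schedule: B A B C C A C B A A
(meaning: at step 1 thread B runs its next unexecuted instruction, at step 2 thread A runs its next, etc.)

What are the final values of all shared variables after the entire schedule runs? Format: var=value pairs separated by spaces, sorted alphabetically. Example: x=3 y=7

Answer: x=2

Derivation:
Step 1: thread B executes B1 (x = x + 3). Shared: x=3. PCs: A@0 B@1 C@0
Step 2: thread A executes A1 (x = x - 1). Shared: x=2. PCs: A@1 B@1 C@0
Step 3: thread B executes B2 (x = 2). Shared: x=2. PCs: A@1 B@2 C@0
Step 4: thread C executes C1 (x = x). Shared: x=2. PCs: A@1 B@2 C@1
Step 5: thread C executes C2 (x = 1). Shared: x=1. PCs: A@1 B@2 C@2
Step 6: thread A executes A2 (x = x + 1). Shared: x=2. PCs: A@2 B@2 C@2
Step 7: thread C executes C3 (x = x). Shared: x=2. PCs: A@2 B@2 C@3
Step 8: thread B executes B3 (x = x - 2). Shared: x=0. PCs: A@2 B@3 C@3
Step 9: thread A executes A3 (x = x + 2). Shared: x=2. PCs: A@3 B@3 C@3
Step 10: thread A executes A4 (x = x). Shared: x=2. PCs: A@4 B@3 C@3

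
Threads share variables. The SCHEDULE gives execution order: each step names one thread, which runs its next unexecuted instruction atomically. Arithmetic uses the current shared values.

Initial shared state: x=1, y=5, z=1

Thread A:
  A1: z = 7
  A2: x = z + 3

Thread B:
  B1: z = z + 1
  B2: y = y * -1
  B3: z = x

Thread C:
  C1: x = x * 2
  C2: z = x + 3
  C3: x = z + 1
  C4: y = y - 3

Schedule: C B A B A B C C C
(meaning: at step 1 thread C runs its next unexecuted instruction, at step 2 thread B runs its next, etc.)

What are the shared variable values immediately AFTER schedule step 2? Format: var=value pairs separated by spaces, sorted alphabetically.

Step 1: thread C executes C1 (x = x * 2). Shared: x=2 y=5 z=1. PCs: A@0 B@0 C@1
Step 2: thread B executes B1 (z = z + 1). Shared: x=2 y=5 z=2. PCs: A@0 B@1 C@1

Answer: x=2 y=5 z=2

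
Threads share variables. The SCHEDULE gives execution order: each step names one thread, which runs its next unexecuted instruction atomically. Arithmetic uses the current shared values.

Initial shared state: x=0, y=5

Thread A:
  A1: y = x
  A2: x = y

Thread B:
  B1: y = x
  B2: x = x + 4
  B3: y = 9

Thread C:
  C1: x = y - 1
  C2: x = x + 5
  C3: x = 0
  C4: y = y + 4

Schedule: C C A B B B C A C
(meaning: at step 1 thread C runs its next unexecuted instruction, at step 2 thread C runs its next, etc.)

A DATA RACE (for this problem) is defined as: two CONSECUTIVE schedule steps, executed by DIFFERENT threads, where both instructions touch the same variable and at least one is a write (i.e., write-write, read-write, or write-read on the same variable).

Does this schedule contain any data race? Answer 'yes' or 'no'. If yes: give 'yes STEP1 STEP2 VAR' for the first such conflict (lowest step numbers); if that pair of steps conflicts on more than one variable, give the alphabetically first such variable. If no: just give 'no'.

Answer: yes 2 3 x

Derivation:
Steps 1,2: same thread (C). No race.
Steps 2,3: C(x = x + 5) vs A(y = x). RACE on x (W-R).
Steps 3,4: A(y = x) vs B(y = x). RACE on y (W-W).
Steps 4,5: same thread (B). No race.
Steps 5,6: same thread (B). No race.
Steps 6,7: B(r=-,w=y) vs C(r=-,w=x). No conflict.
Steps 7,8: C(x = 0) vs A(x = y). RACE on x (W-W).
Steps 8,9: A(x = y) vs C(y = y + 4). RACE on y (R-W).
First conflict at steps 2,3.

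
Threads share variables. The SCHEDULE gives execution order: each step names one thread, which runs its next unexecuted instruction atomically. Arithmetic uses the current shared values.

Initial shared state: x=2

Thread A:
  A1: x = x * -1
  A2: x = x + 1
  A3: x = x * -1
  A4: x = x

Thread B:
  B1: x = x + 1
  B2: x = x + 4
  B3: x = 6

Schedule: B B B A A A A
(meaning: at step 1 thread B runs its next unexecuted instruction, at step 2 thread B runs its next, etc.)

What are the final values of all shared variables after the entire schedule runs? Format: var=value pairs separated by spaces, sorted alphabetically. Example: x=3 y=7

Answer: x=5

Derivation:
Step 1: thread B executes B1 (x = x + 1). Shared: x=3. PCs: A@0 B@1
Step 2: thread B executes B2 (x = x + 4). Shared: x=7. PCs: A@0 B@2
Step 3: thread B executes B3 (x = 6). Shared: x=6. PCs: A@0 B@3
Step 4: thread A executes A1 (x = x * -1). Shared: x=-6. PCs: A@1 B@3
Step 5: thread A executes A2 (x = x + 1). Shared: x=-5. PCs: A@2 B@3
Step 6: thread A executes A3 (x = x * -1). Shared: x=5. PCs: A@3 B@3
Step 7: thread A executes A4 (x = x). Shared: x=5. PCs: A@4 B@3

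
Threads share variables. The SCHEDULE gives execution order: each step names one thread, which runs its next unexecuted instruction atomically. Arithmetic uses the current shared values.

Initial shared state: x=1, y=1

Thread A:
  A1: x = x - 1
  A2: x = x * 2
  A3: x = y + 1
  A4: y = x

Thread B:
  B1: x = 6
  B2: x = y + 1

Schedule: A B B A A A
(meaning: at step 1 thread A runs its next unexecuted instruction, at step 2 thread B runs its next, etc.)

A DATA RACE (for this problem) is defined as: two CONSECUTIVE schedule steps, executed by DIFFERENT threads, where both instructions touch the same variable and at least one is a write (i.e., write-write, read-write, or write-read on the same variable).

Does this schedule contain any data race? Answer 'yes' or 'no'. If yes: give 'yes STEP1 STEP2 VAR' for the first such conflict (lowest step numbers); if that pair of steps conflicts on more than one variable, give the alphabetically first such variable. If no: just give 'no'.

Steps 1,2: A(x = x - 1) vs B(x = 6). RACE on x (W-W).
Steps 2,3: same thread (B). No race.
Steps 3,4: B(x = y + 1) vs A(x = x * 2). RACE on x (W-W).
Steps 4,5: same thread (A). No race.
Steps 5,6: same thread (A). No race.
First conflict at steps 1,2.

Answer: yes 1 2 x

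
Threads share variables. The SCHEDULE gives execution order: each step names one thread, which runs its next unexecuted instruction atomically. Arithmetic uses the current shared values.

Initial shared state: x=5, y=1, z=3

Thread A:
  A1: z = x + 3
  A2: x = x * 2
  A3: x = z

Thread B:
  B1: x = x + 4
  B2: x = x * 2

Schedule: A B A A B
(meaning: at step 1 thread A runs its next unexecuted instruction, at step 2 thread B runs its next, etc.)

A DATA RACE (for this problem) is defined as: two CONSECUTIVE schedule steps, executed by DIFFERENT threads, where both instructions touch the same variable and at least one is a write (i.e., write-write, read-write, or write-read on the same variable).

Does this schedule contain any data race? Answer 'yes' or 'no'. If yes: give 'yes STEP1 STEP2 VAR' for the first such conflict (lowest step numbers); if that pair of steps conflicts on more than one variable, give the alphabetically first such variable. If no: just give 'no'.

Answer: yes 1 2 x

Derivation:
Steps 1,2: A(z = x + 3) vs B(x = x + 4). RACE on x (R-W).
Steps 2,3: B(x = x + 4) vs A(x = x * 2). RACE on x (W-W).
Steps 3,4: same thread (A). No race.
Steps 4,5: A(x = z) vs B(x = x * 2). RACE on x (W-W).
First conflict at steps 1,2.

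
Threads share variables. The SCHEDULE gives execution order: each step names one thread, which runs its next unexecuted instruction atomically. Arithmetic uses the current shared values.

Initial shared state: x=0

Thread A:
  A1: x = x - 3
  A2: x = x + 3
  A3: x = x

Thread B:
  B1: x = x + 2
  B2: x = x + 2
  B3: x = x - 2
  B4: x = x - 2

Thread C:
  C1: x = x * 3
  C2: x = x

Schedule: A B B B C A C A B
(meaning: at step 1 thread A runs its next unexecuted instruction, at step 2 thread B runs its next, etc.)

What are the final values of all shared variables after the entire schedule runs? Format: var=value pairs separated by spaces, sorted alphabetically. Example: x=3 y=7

Answer: x=-2

Derivation:
Step 1: thread A executes A1 (x = x - 3). Shared: x=-3. PCs: A@1 B@0 C@0
Step 2: thread B executes B1 (x = x + 2). Shared: x=-1. PCs: A@1 B@1 C@0
Step 3: thread B executes B2 (x = x + 2). Shared: x=1. PCs: A@1 B@2 C@0
Step 4: thread B executes B3 (x = x - 2). Shared: x=-1. PCs: A@1 B@3 C@0
Step 5: thread C executes C1 (x = x * 3). Shared: x=-3. PCs: A@1 B@3 C@1
Step 6: thread A executes A2 (x = x + 3). Shared: x=0. PCs: A@2 B@3 C@1
Step 7: thread C executes C2 (x = x). Shared: x=0. PCs: A@2 B@3 C@2
Step 8: thread A executes A3 (x = x). Shared: x=0. PCs: A@3 B@3 C@2
Step 9: thread B executes B4 (x = x - 2). Shared: x=-2. PCs: A@3 B@4 C@2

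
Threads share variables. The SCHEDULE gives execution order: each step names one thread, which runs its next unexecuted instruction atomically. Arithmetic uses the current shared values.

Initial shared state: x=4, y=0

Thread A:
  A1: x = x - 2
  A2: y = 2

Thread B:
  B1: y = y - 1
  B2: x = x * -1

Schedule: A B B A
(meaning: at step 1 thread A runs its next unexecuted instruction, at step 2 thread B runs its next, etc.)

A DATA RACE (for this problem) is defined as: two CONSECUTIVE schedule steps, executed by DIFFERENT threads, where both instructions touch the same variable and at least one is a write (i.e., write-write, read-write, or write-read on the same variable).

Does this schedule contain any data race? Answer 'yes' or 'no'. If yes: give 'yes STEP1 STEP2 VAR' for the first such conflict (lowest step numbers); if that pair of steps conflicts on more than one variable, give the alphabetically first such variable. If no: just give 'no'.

Answer: no

Derivation:
Steps 1,2: A(r=x,w=x) vs B(r=y,w=y). No conflict.
Steps 2,3: same thread (B). No race.
Steps 3,4: B(r=x,w=x) vs A(r=-,w=y). No conflict.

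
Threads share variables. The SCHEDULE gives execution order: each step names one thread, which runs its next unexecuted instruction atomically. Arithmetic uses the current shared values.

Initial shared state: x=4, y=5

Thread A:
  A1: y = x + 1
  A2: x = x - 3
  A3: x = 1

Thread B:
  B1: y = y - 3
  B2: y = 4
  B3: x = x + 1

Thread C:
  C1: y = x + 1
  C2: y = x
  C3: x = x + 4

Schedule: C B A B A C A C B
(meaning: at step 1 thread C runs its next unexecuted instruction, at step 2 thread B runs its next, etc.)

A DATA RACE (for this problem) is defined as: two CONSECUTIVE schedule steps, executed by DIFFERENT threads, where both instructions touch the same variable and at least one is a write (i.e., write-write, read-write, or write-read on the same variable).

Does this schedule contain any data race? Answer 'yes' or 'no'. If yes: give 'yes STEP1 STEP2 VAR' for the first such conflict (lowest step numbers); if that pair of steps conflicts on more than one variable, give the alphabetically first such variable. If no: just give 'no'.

Answer: yes 1 2 y

Derivation:
Steps 1,2: C(y = x + 1) vs B(y = y - 3). RACE on y (W-W).
Steps 2,3: B(y = y - 3) vs A(y = x + 1). RACE on y (W-W).
Steps 3,4: A(y = x + 1) vs B(y = 4). RACE on y (W-W).
Steps 4,5: B(r=-,w=y) vs A(r=x,w=x). No conflict.
Steps 5,6: A(x = x - 3) vs C(y = x). RACE on x (W-R).
Steps 6,7: C(y = x) vs A(x = 1). RACE on x (R-W).
Steps 7,8: A(x = 1) vs C(x = x + 4). RACE on x (W-W).
Steps 8,9: C(x = x + 4) vs B(x = x + 1). RACE on x (W-W).
First conflict at steps 1,2.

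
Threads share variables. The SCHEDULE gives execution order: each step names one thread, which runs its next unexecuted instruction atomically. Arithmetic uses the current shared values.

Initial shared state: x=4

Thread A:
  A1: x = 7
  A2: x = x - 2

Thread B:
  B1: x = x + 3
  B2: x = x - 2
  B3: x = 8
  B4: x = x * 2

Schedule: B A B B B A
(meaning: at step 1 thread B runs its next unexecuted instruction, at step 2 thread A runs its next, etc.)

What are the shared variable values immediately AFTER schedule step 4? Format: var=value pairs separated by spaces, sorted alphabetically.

Answer: x=8

Derivation:
Step 1: thread B executes B1 (x = x + 3). Shared: x=7. PCs: A@0 B@1
Step 2: thread A executes A1 (x = 7). Shared: x=7. PCs: A@1 B@1
Step 3: thread B executes B2 (x = x - 2). Shared: x=5. PCs: A@1 B@2
Step 4: thread B executes B3 (x = 8). Shared: x=8. PCs: A@1 B@3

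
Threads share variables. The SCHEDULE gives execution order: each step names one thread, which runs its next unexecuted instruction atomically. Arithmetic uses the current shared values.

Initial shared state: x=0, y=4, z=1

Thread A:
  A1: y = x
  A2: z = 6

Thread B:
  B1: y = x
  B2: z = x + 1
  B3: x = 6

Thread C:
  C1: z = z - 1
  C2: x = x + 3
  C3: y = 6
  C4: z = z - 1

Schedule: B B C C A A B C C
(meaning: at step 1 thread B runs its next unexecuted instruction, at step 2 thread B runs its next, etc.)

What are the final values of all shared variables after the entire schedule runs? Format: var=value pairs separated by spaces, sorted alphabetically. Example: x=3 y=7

Step 1: thread B executes B1 (y = x). Shared: x=0 y=0 z=1. PCs: A@0 B@1 C@0
Step 2: thread B executes B2 (z = x + 1). Shared: x=0 y=0 z=1. PCs: A@0 B@2 C@0
Step 3: thread C executes C1 (z = z - 1). Shared: x=0 y=0 z=0. PCs: A@0 B@2 C@1
Step 4: thread C executes C2 (x = x + 3). Shared: x=3 y=0 z=0. PCs: A@0 B@2 C@2
Step 5: thread A executes A1 (y = x). Shared: x=3 y=3 z=0. PCs: A@1 B@2 C@2
Step 6: thread A executes A2 (z = 6). Shared: x=3 y=3 z=6. PCs: A@2 B@2 C@2
Step 7: thread B executes B3 (x = 6). Shared: x=6 y=3 z=6. PCs: A@2 B@3 C@2
Step 8: thread C executes C3 (y = 6). Shared: x=6 y=6 z=6. PCs: A@2 B@3 C@3
Step 9: thread C executes C4 (z = z - 1). Shared: x=6 y=6 z=5. PCs: A@2 B@3 C@4

Answer: x=6 y=6 z=5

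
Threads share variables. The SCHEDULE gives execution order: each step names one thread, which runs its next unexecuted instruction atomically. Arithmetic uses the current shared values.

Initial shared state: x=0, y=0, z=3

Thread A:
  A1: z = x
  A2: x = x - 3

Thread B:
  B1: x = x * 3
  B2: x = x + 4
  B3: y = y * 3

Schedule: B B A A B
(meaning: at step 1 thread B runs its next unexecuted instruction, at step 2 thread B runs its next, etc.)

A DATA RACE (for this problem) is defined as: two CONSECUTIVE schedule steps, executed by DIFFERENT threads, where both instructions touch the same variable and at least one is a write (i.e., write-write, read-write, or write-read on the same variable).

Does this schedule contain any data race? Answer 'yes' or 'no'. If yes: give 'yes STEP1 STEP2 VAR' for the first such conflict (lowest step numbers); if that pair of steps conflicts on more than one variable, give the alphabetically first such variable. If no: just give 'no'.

Steps 1,2: same thread (B). No race.
Steps 2,3: B(x = x + 4) vs A(z = x). RACE on x (W-R).
Steps 3,4: same thread (A). No race.
Steps 4,5: A(r=x,w=x) vs B(r=y,w=y). No conflict.
First conflict at steps 2,3.

Answer: yes 2 3 x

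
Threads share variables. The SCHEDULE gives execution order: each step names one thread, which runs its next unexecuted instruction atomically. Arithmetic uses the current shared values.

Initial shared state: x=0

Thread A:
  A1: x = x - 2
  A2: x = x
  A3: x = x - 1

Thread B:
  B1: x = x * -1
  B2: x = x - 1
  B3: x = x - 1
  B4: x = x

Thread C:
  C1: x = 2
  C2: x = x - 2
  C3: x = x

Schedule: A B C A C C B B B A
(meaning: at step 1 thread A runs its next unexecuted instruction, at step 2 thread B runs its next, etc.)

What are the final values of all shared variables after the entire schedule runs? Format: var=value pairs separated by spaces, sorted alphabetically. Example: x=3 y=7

Answer: x=-3

Derivation:
Step 1: thread A executes A1 (x = x - 2). Shared: x=-2. PCs: A@1 B@0 C@0
Step 2: thread B executes B1 (x = x * -1). Shared: x=2. PCs: A@1 B@1 C@0
Step 3: thread C executes C1 (x = 2). Shared: x=2. PCs: A@1 B@1 C@1
Step 4: thread A executes A2 (x = x). Shared: x=2. PCs: A@2 B@1 C@1
Step 5: thread C executes C2 (x = x - 2). Shared: x=0. PCs: A@2 B@1 C@2
Step 6: thread C executes C3 (x = x). Shared: x=0. PCs: A@2 B@1 C@3
Step 7: thread B executes B2 (x = x - 1). Shared: x=-1. PCs: A@2 B@2 C@3
Step 8: thread B executes B3 (x = x - 1). Shared: x=-2. PCs: A@2 B@3 C@3
Step 9: thread B executes B4 (x = x). Shared: x=-2. PCs: A@2 B@4 C@3
Step 10: thread A executes A3 (x = x - 1). Shared: x=-3. PCs: A@3 B@4 C@3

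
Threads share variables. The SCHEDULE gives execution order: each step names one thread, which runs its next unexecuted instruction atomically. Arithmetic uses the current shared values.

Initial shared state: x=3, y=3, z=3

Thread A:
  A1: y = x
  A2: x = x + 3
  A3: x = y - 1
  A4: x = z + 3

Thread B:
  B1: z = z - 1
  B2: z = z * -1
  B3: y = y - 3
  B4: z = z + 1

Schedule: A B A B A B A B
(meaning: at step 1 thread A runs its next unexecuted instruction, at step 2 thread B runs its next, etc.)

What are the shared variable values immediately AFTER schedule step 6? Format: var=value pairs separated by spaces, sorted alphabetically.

Step 1: thread A executes A1 (y = x). Shared: x=3 y=3 z=3. PCs: A@1 B@0
Step 2: thread B executes B1 (z = z - 1). Shared: x=3 y=3 z=2. PCs: A@1 B@1
Step 3: thread A executes A2 (x = x + 3). Shared: x=6 y=3 z=2. PCs: A@2 B@1
Step 4: thread B executes B2 (z = z * -1). Shared: x=6 y=3 z=-2. PCs: A@2 B@2
Step 5: thread A executes A3 (x = y - 1). Shared: x=2 y=3 z=-2. PCs: A@3 B@2
Step 6: thread B executes B3 (y = y - 3). Shared: x=2 y=0 z=-2. PCs: A@3 B@3

Answer: x=2 y=0 z=-2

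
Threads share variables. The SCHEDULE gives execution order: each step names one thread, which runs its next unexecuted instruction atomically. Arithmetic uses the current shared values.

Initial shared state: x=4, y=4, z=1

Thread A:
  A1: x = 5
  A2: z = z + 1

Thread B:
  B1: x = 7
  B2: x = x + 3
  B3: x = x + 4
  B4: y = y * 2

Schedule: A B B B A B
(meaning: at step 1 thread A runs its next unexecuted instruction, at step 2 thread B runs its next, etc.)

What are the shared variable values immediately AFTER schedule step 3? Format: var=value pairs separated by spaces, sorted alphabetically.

Step 1: thread A executes A1 (x = 5). Shared: x=5 y=4 z=1. PCs: A@1 B@0
Step 2: thread B executes B1 (x = 7). Shared: x=7 y=4 z=1. PCs: A@1 B@1
Step 3: thread B executes B2 (x = x + 3). Shared: x=10 y=4 z=1. PCs: A@1 B@2

Answer: x=10 y=4 z=1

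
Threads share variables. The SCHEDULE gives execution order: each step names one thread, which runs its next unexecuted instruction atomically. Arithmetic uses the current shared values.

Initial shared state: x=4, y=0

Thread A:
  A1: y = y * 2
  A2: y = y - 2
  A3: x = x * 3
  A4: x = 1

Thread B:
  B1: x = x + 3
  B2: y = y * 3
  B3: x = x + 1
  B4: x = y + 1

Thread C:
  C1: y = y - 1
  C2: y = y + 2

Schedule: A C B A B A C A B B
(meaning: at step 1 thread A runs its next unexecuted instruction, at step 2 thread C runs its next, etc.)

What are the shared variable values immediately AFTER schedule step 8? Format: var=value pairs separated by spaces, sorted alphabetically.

Step 1: thread A executes A1 (y = y * 2). Shared: x=4 y=0. PCs: A@1 B@0 C@0
Step 2: thread C executes C1 (y = y - 1). Shared: x=4 y=-1. PCs: A@1 B@0 C@1
Step 3: thread B executes B1 (x = x + 3). Shared: x=7 y=-1. PCs: A@1 B@1 C@1
Step 4: thread A executes A2 (y = y - 2). Shared: x=7 y=-3. PCs: A@2 B@1 C@1
Step 5: thread B executes B2 (y = y * 3). Shared: x=7 y=-9. PCs: A@2 B@2 C@1
Step 6: thread A executes A3 (x = x * 3). Shared: x=21 y=-9. PCs: A@3 B@2 C@1
Step 7: thread C executes C2 (y = y + 2). Shared: x=21 y=-7. PCs: A@3 B@2 C@2
Step 8: thread A executes A4 (x = 1). Shared: x=1 y=-7. PCs: A@4 B@2 C@2

Answer: x=1 y=-7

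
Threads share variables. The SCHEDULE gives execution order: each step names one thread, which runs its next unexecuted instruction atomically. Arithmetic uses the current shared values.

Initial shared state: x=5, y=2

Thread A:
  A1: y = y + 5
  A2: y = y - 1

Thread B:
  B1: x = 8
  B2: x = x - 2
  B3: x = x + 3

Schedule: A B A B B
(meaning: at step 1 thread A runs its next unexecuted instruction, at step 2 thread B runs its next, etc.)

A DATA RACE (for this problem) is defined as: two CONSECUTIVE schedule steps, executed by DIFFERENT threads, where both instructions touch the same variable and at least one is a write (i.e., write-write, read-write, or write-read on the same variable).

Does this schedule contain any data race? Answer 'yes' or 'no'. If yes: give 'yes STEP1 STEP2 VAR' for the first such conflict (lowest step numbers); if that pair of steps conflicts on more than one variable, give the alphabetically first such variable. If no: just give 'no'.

Steps 1,2: A(r=y,w=y) vs B(r=-,w=x). No conflict.
Steps 2,3: B(r=-,w=x) vs A(r=y,w=y). No conflict.
Steps 3,4: A(r=y,w=y) vs B(r=x,w=x). No conflict.
Steps 4,5: same thread (B). No race.

Answer: no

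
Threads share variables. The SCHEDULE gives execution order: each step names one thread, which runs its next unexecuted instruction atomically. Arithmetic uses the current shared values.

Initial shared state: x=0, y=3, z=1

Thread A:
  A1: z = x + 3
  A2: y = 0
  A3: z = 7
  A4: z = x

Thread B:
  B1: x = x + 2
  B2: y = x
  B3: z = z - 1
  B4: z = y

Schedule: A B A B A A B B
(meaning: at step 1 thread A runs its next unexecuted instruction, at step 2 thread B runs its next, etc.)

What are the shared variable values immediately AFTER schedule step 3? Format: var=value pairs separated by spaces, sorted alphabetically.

Answer: x=2 y=0 z=3

Derivation:
Step 1: thread A executes A1 (z = x + 3). Shared: x=0 y=3 z=3. PCs: A@1 B@0
Step 2: thread B executes B1 (x = x + 2). Shared: x=2 y=3 z=3. PCs: A@1 B@1
Step 3: thread A executes A2 (y = 0). Shared: x=2 y=0 z=3. PCs: A@2 B@1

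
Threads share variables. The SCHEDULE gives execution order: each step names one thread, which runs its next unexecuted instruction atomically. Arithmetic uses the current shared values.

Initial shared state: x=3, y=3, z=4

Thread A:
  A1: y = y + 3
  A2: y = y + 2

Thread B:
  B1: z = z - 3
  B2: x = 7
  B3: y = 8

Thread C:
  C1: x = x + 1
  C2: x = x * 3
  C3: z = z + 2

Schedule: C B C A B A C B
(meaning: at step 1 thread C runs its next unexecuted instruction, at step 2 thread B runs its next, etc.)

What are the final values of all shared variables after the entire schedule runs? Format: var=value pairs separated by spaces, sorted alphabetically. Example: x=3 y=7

Step 1: thread C executes C1 (x = x + 1). Shared: x=4 y=3 z=4. PCs: A@0 B@0 C@1
Step 2: thread B executes B1 (z = z - 3). Shared: x=4 y=3 z=1. PCs: A@0 B@1 C@1
Step 3: thread C executes C2 (x = x * 3). Shared: x=12 y=3 z=1. PCs: A@0 B@1 C@2
Step 4: thread A executes A1 (y = y + 3). Shared: x=12 y=6 z=1. PCs: A@1 B@1 C@2
Step 5: thread B executes B2 (x = 7). Shared: x=7 y=6 z=1. PCs: A@1 B@2 C@2
Step 6: thread A executes A2 (y = y + 2). Shared: x=7 y=8 z=1. PCs: A@2 B@2 C@2
Step 7: thread C executes C3 (z = z + 2). Shared: x=7 y=8 z=3. PCs: A@2 B@2 C@3
Step 8: thread B executes B3 (y = 8). Shared: x=7 y=8 z=3. PCs: A@2 B@3 C@3

Answer: x=7 y=8 z=3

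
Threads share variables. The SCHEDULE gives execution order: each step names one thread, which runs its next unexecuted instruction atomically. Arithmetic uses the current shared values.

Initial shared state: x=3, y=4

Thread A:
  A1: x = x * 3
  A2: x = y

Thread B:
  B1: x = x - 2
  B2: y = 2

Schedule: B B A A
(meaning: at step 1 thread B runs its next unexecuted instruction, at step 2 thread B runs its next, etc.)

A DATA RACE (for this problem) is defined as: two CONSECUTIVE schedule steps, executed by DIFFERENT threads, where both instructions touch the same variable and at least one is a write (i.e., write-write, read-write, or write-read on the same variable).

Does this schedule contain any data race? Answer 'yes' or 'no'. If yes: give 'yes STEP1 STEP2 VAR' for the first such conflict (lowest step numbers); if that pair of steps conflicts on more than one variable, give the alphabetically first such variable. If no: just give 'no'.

Answer: no

Derivation:
Steps 1,2: same thread (B). No race.
Steps 2,3: B(r=-,w=y) vs A(r=x,w=x). No conflict.
Steps 3,4: same thread (A). No race.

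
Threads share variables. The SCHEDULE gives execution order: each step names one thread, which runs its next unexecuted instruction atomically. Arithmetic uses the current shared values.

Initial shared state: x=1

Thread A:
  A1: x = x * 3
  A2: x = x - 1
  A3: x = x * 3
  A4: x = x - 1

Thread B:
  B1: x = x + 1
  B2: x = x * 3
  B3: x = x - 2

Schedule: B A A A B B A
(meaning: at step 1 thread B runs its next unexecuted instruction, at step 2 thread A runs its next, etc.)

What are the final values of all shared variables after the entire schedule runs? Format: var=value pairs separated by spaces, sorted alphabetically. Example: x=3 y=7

Step 1: thread B executes B1 (x = x + 1). Shared: x=2. PCs: A@0 B@1
Step 2: thread A executes A1 (x = x * 3). Shared: x=6. PCs: A@1 B@1
Step 3: thread A executes A2 (x = x - 1). Shared: x=5. PCs: A@2 B@1
Step 4: thread A executes A3 (x = x * 3). Shared: x=15. PCs: A@3 B@1
Step 5: thread B executes B2 (x = x * 3). Shared: x=45. PCs: A@3 B@2
Step 6: thread B executes B3 (x = x - 2). Shared: x=43. PCs: A@3 B@3
Step 7: thread A executes A4 (x = x - 1). Shared: x=42. PCs: A@4 B@3

Answer: x=42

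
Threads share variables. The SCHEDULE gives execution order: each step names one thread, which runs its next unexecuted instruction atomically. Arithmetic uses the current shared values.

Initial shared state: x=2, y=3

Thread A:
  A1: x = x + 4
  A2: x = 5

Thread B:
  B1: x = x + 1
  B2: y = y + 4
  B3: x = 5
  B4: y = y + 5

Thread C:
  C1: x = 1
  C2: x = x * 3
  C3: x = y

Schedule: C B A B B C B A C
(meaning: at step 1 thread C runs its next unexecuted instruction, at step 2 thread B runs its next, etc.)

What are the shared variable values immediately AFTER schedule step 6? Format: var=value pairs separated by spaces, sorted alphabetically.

Step 1: thread C executes C1 (x = 1). Shared: x=1 y=3. PCs: A@0 B@0 C@1
Step 2: thread B executes B1 (x = x + 1). Shared: x=2 y=3. PCs: A@0 B@1 C@1
Step 3: thread A executes A1 (x = x + 4). Shared: x=6 y=3. PCs: A@1 B@1 C@1
Step 4: thread B executes B2 (y = y + 4). Shared: x=6 y=7. PCs: A@1 B@2 C@1
Step 5: thread B executes B3 (x = 5). Shared: x=5 y=7. PCs: A@1 B@3 C@1
Step 6: thread C executes C2 (x = x * 3). Shared: x=15 y=7. PCs: A@1 B@3 C@2

Answer: x=15 y=7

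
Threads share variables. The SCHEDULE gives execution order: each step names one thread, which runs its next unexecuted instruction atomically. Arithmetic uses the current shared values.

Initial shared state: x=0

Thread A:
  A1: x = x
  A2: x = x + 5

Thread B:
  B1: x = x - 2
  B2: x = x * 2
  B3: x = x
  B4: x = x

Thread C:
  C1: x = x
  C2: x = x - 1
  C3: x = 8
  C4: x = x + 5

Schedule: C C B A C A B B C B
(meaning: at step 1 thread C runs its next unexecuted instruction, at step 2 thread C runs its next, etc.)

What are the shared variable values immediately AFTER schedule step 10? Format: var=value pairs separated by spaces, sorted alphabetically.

Answer: x=31

Derivation:
Step 1: thread C executes C1 (x = x). Shared: x=0. PCs: A@0 B@0 C@1
Step 2: thread C executes C2 (x = x - 1). Shared: x=-1. PCs: A@0 B@0 C@2
Step 3: thread B executes B1 (x = x - 2). Shared: x=-3. PCs: A@0 B@1 C@2
Step 4: thread A executes A1 (x = x). Shared: x=-3. PCs: A@1 B@1 C@2
Step 5: thread C executes C3 (x = 8). Shared: x=8. PCs: A@1 B@1 C@3
Step 6: thread A executes A2 (x = x + 5). Shared: x=13. PCs: A@2 B@1 C@3
Step 7: thread B executes B2 (x = x * 2). Shared: x=26. PCs: A@2 B@2 C@3
Step 8: thread B executes B3 (x = x). Shared: x=26. PCs: A@2 B@3 C@3
Step 9: thread C executes C4 (x = x + 5). Shared: x=31. PCs: A@2 B@3 C@4
Step 10: thread B executes B4 (x = x). Shared: x=31. PCs: A@2 B@4 C@4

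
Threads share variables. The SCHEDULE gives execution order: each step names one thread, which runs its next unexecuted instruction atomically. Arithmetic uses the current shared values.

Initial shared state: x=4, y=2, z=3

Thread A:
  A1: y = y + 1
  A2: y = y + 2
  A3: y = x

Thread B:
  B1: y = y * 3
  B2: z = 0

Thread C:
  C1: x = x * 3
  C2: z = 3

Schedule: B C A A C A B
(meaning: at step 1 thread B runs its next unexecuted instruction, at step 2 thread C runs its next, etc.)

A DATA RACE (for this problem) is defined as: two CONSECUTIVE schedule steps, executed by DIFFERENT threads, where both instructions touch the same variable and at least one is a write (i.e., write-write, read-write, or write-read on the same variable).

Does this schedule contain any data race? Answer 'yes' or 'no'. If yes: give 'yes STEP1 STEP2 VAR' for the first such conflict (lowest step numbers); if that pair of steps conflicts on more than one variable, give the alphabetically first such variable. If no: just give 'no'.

Answer: no

Derivation:
Steps 1,2: B(r=y,w=y) vs C(r=x,w=x). No conflict.
Steps 2,3: C(r=x,w=x) vs A(r=y,w=y). No conflict.
Steps 3,4: same thread (A). No race.
Steps 4,5: A(r=y,w=y) vs C(r=-,w=z). No conflict.
Steps 5,6: C(r=-,w=z) vs A(r=x,w=y). No conflict.
Steps 6,7: A(r=x,w=y) vs B(r=-,w=z). No conflict.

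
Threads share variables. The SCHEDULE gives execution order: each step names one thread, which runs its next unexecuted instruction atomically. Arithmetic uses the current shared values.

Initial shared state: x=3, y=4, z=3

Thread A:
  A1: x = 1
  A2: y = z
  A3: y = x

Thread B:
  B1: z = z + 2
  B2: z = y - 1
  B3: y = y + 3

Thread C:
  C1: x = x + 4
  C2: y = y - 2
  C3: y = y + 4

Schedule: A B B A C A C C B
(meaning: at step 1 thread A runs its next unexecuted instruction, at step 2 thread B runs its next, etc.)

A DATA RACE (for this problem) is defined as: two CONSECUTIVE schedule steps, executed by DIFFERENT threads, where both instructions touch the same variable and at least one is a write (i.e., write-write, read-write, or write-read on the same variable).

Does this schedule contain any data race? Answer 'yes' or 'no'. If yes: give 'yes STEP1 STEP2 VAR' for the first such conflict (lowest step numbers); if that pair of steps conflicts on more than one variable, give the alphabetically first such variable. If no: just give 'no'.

Steps 1,2: A(r=-,w=x) vs B(r=z,w=z). No conflict.
Steps 2,3: same thread (B). No race.
Steps 3,4: B(z = y - 1) vs A(y = z). RACE on y (R-W), z (W-R). Multiple vars; alphabetically first is y.
Steps 4,5: A(r=z,w=y) vs C(r=x,w=x). No conflict.
Steps 5,6: C(x = x + 4) vs A(y = x). RACE on x (W-R).
Steps 6,7: A(y = x) vs C(y = y - 2). RACE on y (W-W).
Steps 7,8: same thread (C). No race.
Steps 8,9: C(y = y + 4) vs B(y = y + 3). RACE on y (W-W).
First conflict at steps 3,4.

Answer: yes 3 4 y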